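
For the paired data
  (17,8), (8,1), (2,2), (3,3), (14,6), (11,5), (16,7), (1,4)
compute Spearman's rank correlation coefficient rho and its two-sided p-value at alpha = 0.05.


Step 1: Rank x and y separately (midranks; no ties here).
rank(x): 17->8, 8->4, 2->2, 3->3, 14->6, 11->5, 16->7, 1->1
rank(y): 8->8, 1->1, 2->2, 3->3, 6->6, 5->5, 7->7, 4->4
Step 2: d_i = R_x(i) - R_y(i); compute d_i^2.
  (8-8)^2=0, (4-1)^2=9, (2-2)^2=0, (3-3)^2=0, (6-6)^2=0, (5-5)^2=0, (7-7)^2=0, (1-4)^2=9
sum(d^2) = 18.
Step 3: rho = 1 - 6*18 / (8*(8^2 - 1)) = 1 - 108/504 = 0.785714.
Step 4: Under H0, t = rho * sqrt((n-2)/(1-rho^2)) = 3.1113 ~ t(6).
Step 5: Two-sided p-value from the t-distribution with 6 df = 0.020815.
Step 6: alpha = 0.05. reject H0.

rho = 0.7857, p = 0.020815, reject H0 at alpha = 0.05.


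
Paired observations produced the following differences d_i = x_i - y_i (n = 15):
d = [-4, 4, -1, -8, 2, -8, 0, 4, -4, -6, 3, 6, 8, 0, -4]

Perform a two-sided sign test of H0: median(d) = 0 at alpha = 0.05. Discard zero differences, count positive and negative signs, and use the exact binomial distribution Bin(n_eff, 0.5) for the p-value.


Step 1: Discard zero differences. Original n = 15; n_eff = number of nonzero differences = 13.
Nonzero differences (with sign): -4, +4, -1, -8, +2, -8, +4, -4, -6, +3, +6, +8, -4
Step 2: Count signs: positive = 6, negative = 7.
Step 3: Under H0: P(positive) = 0.5, so the number of positives S ~ Bin(13, 0.5).
Step 4: Two-sided exact p-value = sum of Bin(13,0.5) probabilities at or below the observed probability = 1.000000.
Step 5: alpha = 0.05. fail to reject H0.

n_eff = 13, pos = 6, neg = 7, p = 1.000000, fail to reject H0.


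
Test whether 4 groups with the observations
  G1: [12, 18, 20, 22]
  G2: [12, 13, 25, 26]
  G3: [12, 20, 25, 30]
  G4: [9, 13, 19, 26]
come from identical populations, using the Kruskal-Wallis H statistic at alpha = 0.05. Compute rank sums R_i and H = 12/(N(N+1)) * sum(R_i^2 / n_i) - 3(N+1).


Step 1: Combine all N = 16 observations and assign midranks.
sorted (value, group, rank): (9,G4,1), (12,G1,3), (12,G2,3), (12,G3,3), (13,G2,5.5), (13,G4,5.5), (18,G1,7), (19,G4,8), (20,G1,9.5), (20,G3,9.5), (22,G1,11), (25,G2,12.5), (25,G3,12.5), (26,G2,14.5), (26,G4,14.5), (30,G3,16)
Step 2: Sum ranks within each group.
R_1 = 30.5 (n_1 = 4)
R_2 = 35.5 (n_2 = 4)
R_3 = 41 (n_3 = 4)
R_4 = 29 (n_4 = 4)
Step 3: H = 12/(N(N+1)) * sum(R_i^2/n_i) - 3(N+1)
     = 12/(16*17) * (30.5^2/4 + 35.5^2/4 + 41^2/4 + 29^2/4) - 3*17
     = 0.044118 * 1178.12 - 51
     = 0.976103.
Step 4: Ties present; correction factor C = 1 - 48/(16^3 - 16) = 0.988235. Corrected H = 0.976103 / 0.988235 = 0.987723.
Step 5: Under H0, H ~ chi^2(3); p-value = 0.804223.
Step 6: alpha = 0.05. fail to reject H0.

H = 0.9877, df = 3, p = 0.804223, fail to reject H0.


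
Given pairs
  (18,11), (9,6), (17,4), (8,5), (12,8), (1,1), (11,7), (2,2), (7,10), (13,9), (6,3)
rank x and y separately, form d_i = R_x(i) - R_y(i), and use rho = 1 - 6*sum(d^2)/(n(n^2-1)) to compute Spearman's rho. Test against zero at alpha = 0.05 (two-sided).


Step 1: Rank x and y separately (midranks; no ties here).
rank(x): 18->11, 9->6, 17->10, 8->5, 12->8, 1->1, 11->7, 2->2, 7->4, 13->9, 6->3
rank(y): 11->11, 6->6, 4->4, 5->5, 8->8, 1->1, 7->7, 2->2, 10->10, 9->9, 3->3
Step 2: d_i = R_x(i) - R_y(i); compute d_i^2.
  (11-11)^2=0, (6-6)^2=0, (10-4)^2=36, (5-5)^2=0, (8-8)^2=0, (1-1)^2=0, (7-7)^2=0, (2-2)^2=0, (4-10)^2=36, (9-9)^2=0, (3-3)^2=0
sum(d^2) = 72.
Step 3: rho = 1 - 6*72 / (11*(11^2 - 1)) = 1 - 432/1320 = 0.672727.
Step 4: Under H0, t = rho * sqrt((n-2)/(1-rho^2)) = 2.7277 ~ t(9).
Step 5: Two-sided p-value from the t-distribution with 9 df = 0.023313.
Step 6: alpha = 0.05. reject H0.

rho = 0.6727, p = 0.023313, reject H0 at alpha = 0.05.


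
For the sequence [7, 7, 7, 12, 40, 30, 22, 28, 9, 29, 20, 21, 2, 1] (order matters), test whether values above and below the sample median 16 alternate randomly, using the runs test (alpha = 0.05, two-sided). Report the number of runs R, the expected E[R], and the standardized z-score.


Step 1: Compute median = 16; label A = above, B = below.
Labels in order: BBBBAAAABAAABB  (n_A = 7, n_B = 7)
Step 2: Count runs R = 5.
Step 3: Under H0 (random ordering), E[R] = 2*n_A*n_B/(n_A+n_B) + 1 = 2*7*7/14 + 1 = 8.0000.
        Var[R] = 2*n_A*n_B*(2*n_A*n_B - n_A - n_B) / ((n_A+n_B)^2 * (n_A+n_B-1)) = 8232/2548 = 3.2308.
        SD[R] = 1.7974.
Step 4: Continuity-corrected z = (R + 0.5 - E[R]) / SD[R] = (5 + 0.5 - 8.0000) / 1.7974 = -1.3909.
Step 5: Two-sided p-value via normal approximation = 2*(1 - Phi(|z|)) = 0.164264.
Step 6: alpha = 0.05. fail to reject H0.

R = 5, z = -1.3909, p = 0.164264, fail to reject H0.


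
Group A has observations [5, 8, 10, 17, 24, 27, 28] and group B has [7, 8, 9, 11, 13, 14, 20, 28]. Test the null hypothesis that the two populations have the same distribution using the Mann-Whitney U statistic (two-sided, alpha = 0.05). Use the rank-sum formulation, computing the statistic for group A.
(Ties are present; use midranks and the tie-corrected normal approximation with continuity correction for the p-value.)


Step 1: Combine and sort all 15 observations; assign midranks.
sorted (value, group): (5,X), (7,Y), (8,X), (8,Y), (9,Y), (10,X), (11,Y), (13,Y), (14,Y), (17,X), (20,Y), (24,X), (27,X), (28,X), (28,Y)
ranks: 5->1, 7->2, 8->3.5, 8->3.5, 9->5, 10->6, 11->7, 13->8, 14->9, 17->10, 20->11, 24->12, 27->13, 28->14.5, 28->14.5
Step 2: Rank sum for X: R1 = 1 + 3.5 + 6 + 10 + 12 + 13 + 14.5 = 60.
Step 3: U_X = R1 - n1(n1+1)/2 = 60 - 7*8/2 = 60 - 28 = 32.
       U_Y = n1*n2 - U_X = 56 - 32 = 24.
Step 4: Ties are present, so use the tie-corrected normal approximation (with continuity correction) for the p-value.
Step 5: p-value = 0.684910; compare to alpha = 0.05. fail to reject H0.

U_X = 32, p = 0.684910, fail to reject H0 at alpha = 0.05.


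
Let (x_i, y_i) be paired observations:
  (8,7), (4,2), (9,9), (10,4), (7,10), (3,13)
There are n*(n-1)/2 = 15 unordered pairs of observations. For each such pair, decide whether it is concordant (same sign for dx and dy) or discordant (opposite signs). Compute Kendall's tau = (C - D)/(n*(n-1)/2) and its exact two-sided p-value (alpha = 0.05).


Step 1: Enumerate the 15 unordered pairs (i,j) with i<j and classify each by sign(x_j-x_i) * sign(y_j-y_i).
  (1,2):dx=-4,dy=-5->C; (1,3):dx=+1,dy=+2->C; (1,4):dx=+2,dy=-3->D; (1,5):dx=-1,dy=+3->D
  (1,6):dx=-5,dy=+6->D; (2,3):dx=+5,dy=+7->C; (2,4):dx=+6,dy=+2->C; (2,5):dx=+3,dy=+8->C
  (2,6):dx=-1,dy=+11->D; (3,4):dx=+1,dy=-5->D; (3,5):dx=-2,dy=+1->D; (3,6):dx=-6,dy=+4->D
  (4,5):dx=-3,dy=+6->D; (4,6):dx=-7,dy=+9->D; (5,6):dx=-4,dy=+3->D
Step 2: C = 5, D = 10, total pairs = 15.
Step 3: tau = (C - D)/(n(n-1)/2) = (5 - 10)/15 = -0.333333.
Step 4: Exact two-sided p-value (enumerate n! = 720 permutations of y under H0): p = 0.469444.
Step 5: alpha = 0.05. fail to reject H0.

tau_b = -0.3333 (C=5, D=10), p = 0.469444, fail to reject H0.


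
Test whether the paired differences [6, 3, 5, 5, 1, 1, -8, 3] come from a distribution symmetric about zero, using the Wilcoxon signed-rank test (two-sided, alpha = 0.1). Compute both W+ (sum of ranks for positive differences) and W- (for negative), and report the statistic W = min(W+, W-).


Step 1: Drop any zero differences (none here) and take |d_i|.
|d| = [6, 3, 5, 5, 1, 1, 8, 3]
Step 2: Midrank |d_i| (ties get averaged ranks).
ranks: |6|->7, |3|->3.5, |5|->5.5, |5|->5.5, |1|->1.5, |1|->1.5, |8|->8, |3|->3.5
Step 3: Attach original signs; sum ranks with positive sign and with negative sign.
W+ = 7 + 3.5 + 5.5 + 5.5 + 1.5 + 1.5 + 3.5 = 28
W- = 8 = 8
(Check: W+ + W- = 36 should equal n(n+1)/2 = 36.)
Step 4: Test statistic W = min(W+, W-) = 8.
Step 5: Ties in |d|, so use the tie-corrected normal approximation.
        E[W] = n(n+1)/4 = 8*9/4 = 18.
        Tie groups: |d|=1 (t=2), |d|=3 (t=2), |d|=5 (t=2); sum(t^3 - t) = 18.
        Var[W] = n(n+1)(2n+1)/24 - sum(t^3-t)/48 = 1224/24 - 18/48 = 50.625.
        z = (W - E[W]) / sqrt(Var[W]) = (8 - 18) / 7.1151 = -1.4055.
        Two-sided p = 2*Phi(z) = 0.159886.
Step 6: alpha = 0.1. fail to reject H0.

W+ = 28, W- = 8, W = min = 8, p = 0.159886, fail to reject H0.


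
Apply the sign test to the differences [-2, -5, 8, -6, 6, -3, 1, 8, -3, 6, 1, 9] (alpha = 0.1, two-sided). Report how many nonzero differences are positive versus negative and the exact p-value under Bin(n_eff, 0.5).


Step 1: Discard zero differences. Original n = 12; n_eff = number of nonzero differences = 12.
Nonzero differences (with sign): -2, -5, +8, -6, +6, -3, +1, +8, -3, +6, +1, +9
Step 2: Count signs: positive = 7, negative = 5.
Step 3: Under H0: P(positive) = 0.5, so the number of positives S ~ Bin(12, 0.5).
Step 4: Two-sided exact p-value = sum of Bin(12,0.5) probabilities at or below the observed probability = 0.774414.
Step 5: alpha = 0.1. fail to reject H0.

n_eff = 12, pos = 7, neg = 5, p = 0.774414, fail to reject H0.


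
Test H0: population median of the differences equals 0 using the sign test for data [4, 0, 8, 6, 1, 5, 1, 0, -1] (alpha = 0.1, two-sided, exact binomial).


Step 1: Discard zero differences. Original n = 9; n_eff = number of nonzero differences = 7.
Nonzero differences (with sign): +4, +8, +6, +1, +5, +1, -1
Step 2: Count signs: positive = 6, negative = 1.
Step 3: Under H0: P(positive) = 0.5, so the number of positives S ~ Bin(7, 0.5).
Step 4: Two-sided exact p-value = sum of Bin(7,0.5) probabilities at or below the observed probability = 0.125000.
Step 5: alpha = 0.1. fail to reject H0.

n_eff = 7, pos = 6, neg = 1, p = 0.125000, fail to reject H0.


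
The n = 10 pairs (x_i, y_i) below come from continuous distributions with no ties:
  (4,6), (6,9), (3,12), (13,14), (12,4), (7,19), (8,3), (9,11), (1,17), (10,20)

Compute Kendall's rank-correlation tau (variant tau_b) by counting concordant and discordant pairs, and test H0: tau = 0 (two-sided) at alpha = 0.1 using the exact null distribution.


Step 1: Enumerate the 45 unordered pairs (i,j) with i<j and classify each by sign(x_j-x_i) * sign(y_j-y_i).
  (1,2):dx=+2,dy=+3->C; (1,3):dx=-1,dy=+6->D; (1,4):dx=+9,dy=+8->C; (1,5):dx=+8,dy=-2->D
  (1,6):dx=+3,dy=+13->C; (1,7):dx=+4,dy=-3->D; (1,8):dx=+5,dy=+5->C; (1,9):dx=-3,dy=+11->D
  (1,10):dx=+6,dy=+14->C; (2,3):dx=-3,dy=+3->D; (2,4):dx=+7,dy=+5->C; (2,5):dx=+6,dy=-5->D
  (2,6):dx=+1,dy=+10->C; (2,7):dx=+2,dy=-6->D; (2,8):dx=+3,dy=+2->C; (2,9):dx=-5,dy=+8->D
  (2,10):dx=+4,dy=+11->C; (3,4):dx=+10,dy=+2->C; (3,5):dx=+9,dy=-8->D; (3,6):dx=+4,dy=+7->C
  (3,7):dx=+5,dy=-9->D; (3,8):dx=+6,dy=-1->D; (3,9):dx=-2,dy=+5->D; (3,10):dx=+7,dy=+8->C
  (4,5):dx=-1,dy=-10->C; (4,6):dx=-6,dy=+5->D; (4,7):dx=-5,dy=-11->C; (4,8):dx=-4,dy=-3->C
  (4,9):dx=-12,dy=+3->D; (4,10):dx=-3,dy=+6->D; (5,6):dx=-5,dy=+15->D; (5,7):dx=-4,dy=-1->C
  (5,8):dx=-3,dy=+7->D; (5,9):dx=-11,dy=+13->D; (5,10):dx=-2,dy=+16->D; (6,7):dx=+1,dy=-16->D
  (6,8):dx=+2,dy=-8->D; (6,9):dx=-6,dy=-2->C; (6,10):dx=+3,dy=+1->C; (7,8):dx=+1,dy=+8->C
  (7,9):dx=-7,dy=+14->D; (7,10):dx=+2,dy=+17->C; (8,9):dx=-8,dy=+6->D; (8,10):dx=+1,dy=+9->C
  (9,10):dx=+9,dy=+3->C
Step 2: C = 22, D = 23, total pairs = 45.
Step 3: tau = (C - D)/(n(n-1)/2) = (22 - 23)/45 = -0.022222.
Step 4: Exact two-sided p-value (enumerate n! = 3628800 permutations of y under H0): p = 1.000000.
Step 5: alpha = 0.1. fail to reject H0.

tau_b = -0.0222 (C=22, D=23), p = 1.000000, fail to reject H0.


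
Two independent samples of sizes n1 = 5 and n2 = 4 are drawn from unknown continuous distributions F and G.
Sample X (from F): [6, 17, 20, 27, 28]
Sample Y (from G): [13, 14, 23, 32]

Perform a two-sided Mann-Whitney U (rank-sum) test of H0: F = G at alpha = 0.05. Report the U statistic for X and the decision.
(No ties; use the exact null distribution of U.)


Step 1: Combine and sort all 9 observations; assign midranks.
sorted (value, group): (6,X), (13,Y), (14,Y), (17,X), (20,X), (23,Y), (27,X), (28,X), (32,Y)
ranks: 6->1, 13->2, 14->3, 17->4, 20->5, 23->6, 27->7, 28->8, 32->9
Step 2: Rank sum for X: R1 = 1 + 4 + 5 + 7 + 8 = 25.
Step 3: U_X = R1 - n1(n1+1)/2 = 25 - 5*6/2 = 25 - 15 = 10.
       U_Y = n1*n2 - U_X = 20 - 10 = 10.
Step 4: No ties, so the exact null distribution of U (based on enumerating the C(9,5) = 126 equally likely rank assignments) gives the two-sided p-value.
Step 5: p-value = 1.000000; compare to alpha = 0.05. fail to reject H0.

U_X = 10, p = 1.000000, fail to reject H0 at alpha = 0.05.


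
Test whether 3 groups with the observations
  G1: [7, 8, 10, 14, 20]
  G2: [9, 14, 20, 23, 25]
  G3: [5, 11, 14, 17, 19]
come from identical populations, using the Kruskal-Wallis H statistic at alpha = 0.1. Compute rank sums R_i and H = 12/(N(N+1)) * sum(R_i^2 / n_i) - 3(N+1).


Step 1: Combine all N = 15 observations and assign midranks.
sorted (value, group, rank): (5,G3,1), (7,G1,2), (8,G1,3), (9,G2,4), (10,G1,5), (11,G3,6), (14,G1,8), (14,G2,8), (14,G3,8), (17,G3,10), (19,G3,11), (20,G1,12.5), (20,G2,12.5), (23,G2,14), (25,G2,15)
Step 2: Sum ranks within each group.
R_1 = 30.5 (n_1 = 5)
R_2 = 53.5 (n_2 = 5)
R_3 = 36 (n_3 = 5)
Step 3: H = 12/(N(N+1)) * sum(R_i^2/n_i) - 3(N+1)
     = 12/(15*16) * (30.5^2/5 + 53.5^2/5 + 36^2/5) - 3*16
     = 0.050000 * 1017.7 - 48
     = 2.885000.
Step 4: Ties present; correction factor C = 1 - 30/(15^3 - 15) = 0.991071. Corrected H = 2.885000 / 0.991071 = 2.910991.
Step 5: Under H0, H ~ chi^2(2); p-value = 0.233285.
Step 6: alpha = 0.1. fail to reject H0.

H = 2.9110, df = 2, p = 0.233285, fail to reject H0.


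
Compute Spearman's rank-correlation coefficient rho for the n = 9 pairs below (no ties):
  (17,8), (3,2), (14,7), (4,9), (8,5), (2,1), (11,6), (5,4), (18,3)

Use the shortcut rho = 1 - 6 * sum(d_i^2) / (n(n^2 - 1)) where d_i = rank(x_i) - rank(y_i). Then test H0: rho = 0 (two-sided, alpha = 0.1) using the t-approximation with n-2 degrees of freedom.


Step 1: Rank x and y separately (midranks; no ties here).
rank(x): 17->8, 3->2, 14->7, 4->3, 8->5, 2->1, 11->6, 5->4, 18->9
rank(y): 8->8, 2->2, 7->7, 9->9, 5->5, 1->1, 6->6, 4->4, 3->3
Step 2: d_i = R_x(i) - R_y(i); compute d_i^2.
  (8-8)^2=0, (2-2)^2=0, (7-7)^2=0, (3-9)^2=36, (5-5)^2=0, (1-1)^2=0, (6-6)^2=0, (4-4)^2=0, (9-3)^2=36
sum(d^2) = 72.
Step 3: rho = 1 - 6*72 / (9*(9^2 - 1)) = 1 - 432/720 = 0.400000.
Step 4: Under H0, t = rho * sqrt((n-2)/(1-rho^2)) = 1.1547 ~ t(7).
Step 5: Two-sided p-value from the t-distribution with 7 df = 0.286105.
Step 6: alpha = 0.1. fail to reject H0.

rho = 0.4000, p = 0.286105, fail to reject H0 at alpha = 0.1.


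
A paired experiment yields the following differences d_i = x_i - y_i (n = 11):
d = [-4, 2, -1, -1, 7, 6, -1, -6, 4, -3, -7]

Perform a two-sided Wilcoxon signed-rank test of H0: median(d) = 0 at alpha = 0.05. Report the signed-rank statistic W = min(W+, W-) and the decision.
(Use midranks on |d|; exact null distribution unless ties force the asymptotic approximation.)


Step 1: Drop any zero differences (none here) and take |d_i|.
|d| = [4, 2, 1, 1, 7, 6, 1, 6, 4, 3, 7]
Step 2: Midrank |d_i| (ties get averaged ranks).
ranks: |4|->6.5, |2|->4, |1|->2, |1|->2, |7|->10.5, |6|->8.5, |1|->2, |6|->8.5, |4|->6.5, |3|->5, |7|->10.5
Step 3: Attach original signs; sum ranks with positive sign and with negative sign.
W+ = 4 + 10.5 + 8.5 + 6.5 = 29.5
W- = 6.5 + 2 + 2 + 2 + 8.5 + 5 + 10.5 = 36.5
(Check: W+ + W- = 66 should equal n(n+1)/2 = 66.)
Step 4: Test statistic W = min(W+, W-) = 29.5.
Step 5: Ties in |d|, so use the tie-corrected normal approximation.
        E[W] = n(n+1)/4 = 11*12/4 = 33.
        Tie groups: |d|=1 (t=3), |d|=4 (t=2), |d|=6 (t=2), |d|=7 (t=2); sum(t^3 - t) = 42.
        Var[W] = n(n+1)(2n+1)/24 - sum(t^3-t)/48 = 3036/24 - 42/48 = 125.625.
        z = (W - E[W]) / sqrt(Var[W]) = (29.5 - 33) / 11.2083 = -0.3123.
        Two-sided p = 2*Phi(z) = 0.754835.
Step 6: alpha = 0.05. fail to reject H0.

W+ = 29.5, W- = 36.5, W = min = 29.5, p = 0.754835, fail to reject H0.


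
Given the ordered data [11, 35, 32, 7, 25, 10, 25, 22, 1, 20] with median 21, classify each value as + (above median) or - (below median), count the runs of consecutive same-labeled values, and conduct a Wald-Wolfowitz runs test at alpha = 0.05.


Step 1: Compute median = 21; label A = above, B = below.
Labels in order: BAABABAABB  (n_A = 5, n_B = 5)
Step 2: Count runs R = 7.
Step 3: Under H0 (random ordering), E[R] = 2*n_A*n_B/(n_A+n_B) + 1 = 2*5*5/10 + 1 = 6.0000.
        Var[R] = 2*n_A*n_B*(2*n_A*n_B - n_A - n_B) / ((n_A+n_B)^2 * (n_A+n_B-1)) = 2000/900 = 2.2222.
        SD[R] = 1.4907.
Step 4: Continuity-corrected z = (R - 0.5 - E[R]) / SD[R] = (7 - 0.5 - 6.0000) / 1.4907 = 0.3354.
Step 5: Two-sided p-value via normal approximation = 2*(1 - Phi(|z|)) = 0.737316.
Step 6: alpha = 0.05. fail to reject H0.

R = 7, z = 0.3354, p = 0.737316, fail to reject H0.


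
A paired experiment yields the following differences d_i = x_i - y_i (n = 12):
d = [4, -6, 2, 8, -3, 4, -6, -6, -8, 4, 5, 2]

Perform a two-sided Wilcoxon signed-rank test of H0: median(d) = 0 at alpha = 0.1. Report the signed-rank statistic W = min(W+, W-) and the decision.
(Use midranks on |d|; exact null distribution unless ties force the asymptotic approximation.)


Step 1: Drop any zero differences (none here) and take |d_i|.
|d| = [4, 6, 2, 8, 3, 4, 6, 6, 8, 4, 5, 2]
Step 2: Midrank |d_i| (ties get averaged ranks).
ranks: |4|->5, |6|->9, |2|->1.5, |8|->11.5, |3|->3, |4|->5, |6|->9, |6|->9, |8|->11.5, |4|->5, |5|->7, |2|->1.5
Step 3: Attach original signs; sum ranks with positive sign and with negative sign.
W+ = 5 + 1.5 + 11.5 + 5 + 5 + 7 + 1.5 = 36.5
W- = 9 + 3 + 9 + 9 + 11.5 = 41.5
(Check: W+ + W- = 78 should equal n(n+1)/2 = 78.)
Step 4: Test statistic W = min(W+, W-) = 36.5.
Step 5: Ties in |d|, so use the tie-corrected normal approximation.
        E[W] = n(n+1)/4 = 12*13/4 = 39.
        Tie groups: |d|=2 (t=2), |d|=4 (t=3), |d|=6 (t=3), |d|=8 (t=2); sum(t^3 - t) = 60.
        Var[W] = n(n+1)(2n+1)/24 - sum(t^3-t)/48 = 3900/24 - 60/48 = 161.25.
        z = (W - E[W]) / sqrt(Var[W]) = (36.5 - 39) / 12.6984 = -0.1969.
        Two-sided p = 2*Phi(z) = 0.843926.
Step 6: alpha = 0.1. fail to reject H0.

W+ = 36.5, W- = 41.5, W = min = 36.5, p = 0.843926, fail to reject H0.


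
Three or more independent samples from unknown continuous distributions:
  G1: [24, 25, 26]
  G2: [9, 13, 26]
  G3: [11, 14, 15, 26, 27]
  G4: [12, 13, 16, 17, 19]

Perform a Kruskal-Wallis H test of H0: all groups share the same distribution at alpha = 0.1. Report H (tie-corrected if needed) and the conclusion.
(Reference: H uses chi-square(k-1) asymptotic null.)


Step 1: Combine all N = 16 observations and assign midranks.
sorted (value, group, rank): (9,G2,1), (11,G3,2), (12,G4,3), (13,G2,4.5), (13,G4,4.5), (14,G3,6), (15,G3,7), (16,G4,8), (17,G4,9), (19,G4,10), (24,G1,11), (25,G1,12), (26,G1,14), (26,G2,14), (26,G3,14), (27,G3,16)
Step 2: Sum ranks within each group.
R_1 = 37 (n_1 = 3)
R_2 = 19.5 (n_2 = 3)
R_3 = 45 (n_3 = 5)
R_4 = 34.5 (n_4 = 5)
Step 3: H = 12/(N(N+1)) * sum(R_i^2/n_i) - 3(N+1)
     = 12/(16*17) * (37^2/3 + 19.5^2/3 + 45^2/5 + 34.5^2/5) - 3*17
     = 0.044118 * 1226.13 - 51
     = 3.094118.
Step 4: Ties present; correction factor C = 1 - 30/(16^3 - 16) = 0.992647. Corrected H = 3.094118 / 0.992647 = 3.117037.
Step 5: Under H0, H ~ chi^2(3); p-value = 0.373930.
Step 6: alpha = 0.1. fail to reject H0.

H = 3.1170, df = 3, p = 0.373930, fail to reject H0.


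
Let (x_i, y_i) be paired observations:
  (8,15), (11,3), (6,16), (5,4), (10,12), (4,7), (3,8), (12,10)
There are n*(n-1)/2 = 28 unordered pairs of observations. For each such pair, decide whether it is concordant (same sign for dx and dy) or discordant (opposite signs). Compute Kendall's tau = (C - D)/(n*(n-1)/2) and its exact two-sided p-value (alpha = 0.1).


Step 1: Enumerate the 28 unordered pairs (i,j) with i<j and classify each by sign(x_j-x_i) * sign(y_j-y_i).
  (1,2):dx=+3,dy=-12->D; (1,3):dx=-2,dy=+1->D; (1,4):dx=-3,dy=-11->C; (1,5):dx=+2,dy=-3->D
  (1,6):dx=-4,dy=-8->C; (1,7):dx=-5,dy=-7->C; (1,8):dx=+4,dy=-5->D; (2,3):dx=-5,dy=+13->D
  (2,4):dx=-6,dy=+1->D; (2,5):dx=-1,dy=+9->D; (2,6):dx=-7,dy=+4->D; (2,7):dx=-8,dy=+5->D
  (2,8):dx=+1,dy=+7->C; (3,4):dx=-1,dy=-12->C; (3,5):dx=+4,dy=-4->D; (3,6):dx=-2,dy=-9->C
  (3,7):dx=-3,dy=-8->C; (3,8):dx=+6,dy=-6->D; (4,5):dx=+5,dy=+8->C; (4,6):dx=-1,dy=+3->D
  (4,7):dx=-2,dy=+4->D; (4,8):dx=+7,dy=+6->C; (5,6):dx=-6,dy=-5->C; (5,7):dx=-7,dy=-4->C
  (5,8):dx=+2,dy=-2->D; (6,7):dx=-1,dy=+1->D; (6,8):dx=+8,dy=+3->C; (7,8):dx=+9,dy=+2->C
Step 2: C = 13, D = 15, total pairs = 28.
Step 3: tau = (C - D)/(n(n-1)/2) = (13 - 15)/28 = -0.071429.
Step 4: Exact two-sided p-value (enumerate n! = 40320 permutations of y under H0): p = 0.904861.
Step 5: alpha = 0.1. fail to reject H0.

tau_b = -0.0714 (C=13, D=15), p = 0.904861, fail to reject H0.


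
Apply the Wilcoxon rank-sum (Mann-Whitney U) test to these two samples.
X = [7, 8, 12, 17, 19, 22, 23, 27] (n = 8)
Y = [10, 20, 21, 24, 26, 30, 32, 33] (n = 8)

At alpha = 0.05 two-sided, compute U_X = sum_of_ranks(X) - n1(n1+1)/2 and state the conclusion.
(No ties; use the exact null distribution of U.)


Step 1: Combine and sort all 16 observations; assign midranks.
sorted (value, group): (7,X), (8,X), (10,Y), (12,X), (17,X), (19,X), (20,Y), (21,Y), (22,X), (23,X), (24,Y), (26,Y), (27,X), (30,Y), (32,Y), (33,Y)
ranks: 7->1, 8->2, 10->3, 12->4, 17->5, 19->6, 20->7, 21->8, 22->9, 23->10, 24->11, 26->12, 27->13, 30->14, 32->15, 33->16
Step 2: Rank sum for X: R1 = 1 + 2 + 4 + 5 + 6 + 9 + 10 + 13 = 50.
Step 3: U_X = R1 - n1(n1+1)/2 = 50 - 8*9/2 = 50 - 36 = 14.
       U_Y = n1*n2 - U_X = 64 - 14 = 50.
Step 4: No ties, so the exact null distribution of U (based on enumerating the C(16,8) = 12870 equally likely rank assignments) gives the two-sided p-value.
Step 5: p-value = 0.064957; compare to alpha = 0.05. fail to reject H0.

U_X = 14, p = 0.064957, fail to reject H0 at alpha = 0.05.


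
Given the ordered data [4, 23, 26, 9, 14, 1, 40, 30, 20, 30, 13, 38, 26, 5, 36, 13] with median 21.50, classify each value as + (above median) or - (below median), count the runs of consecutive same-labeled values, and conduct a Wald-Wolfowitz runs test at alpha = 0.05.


Step 1: Compute median = 21.50; label A = above, B = below.
Labels in order: BAABBBAABABAABAB  (n_A = 8, n_B = 8)
Step 2: Count runs R = 11.
Step 3: Under H0 (random ordering), E[R] = 2*n_A*n_B/(n_A+n_B) + 1 = 2*8*8/16 + 1 = 9.0000.
        Var[R] = 2*n_A*n_B*(2*n_A*n_B - n_A - n_B) / ((n_A+n_B)^2 * (n_A+n_B-1)) = 14336/3840 = 3.7333.
        SD[R] = 1.9322.
Step 4: Continuity-corrected z = (R - 0.5 - E[R]) / SD[R] = (11 - 0.5 - 9.0000) / 1.9322 = 0.7763.
Step 5: Two-sided p-value via normal approximation = 2*(1 - Phi(|z|)) = 0.437558.
Step 6: alpha = 0.05. fail to reject H0.

R = 11, z = 0.7763, p = 0.437558, fail to reject H0.


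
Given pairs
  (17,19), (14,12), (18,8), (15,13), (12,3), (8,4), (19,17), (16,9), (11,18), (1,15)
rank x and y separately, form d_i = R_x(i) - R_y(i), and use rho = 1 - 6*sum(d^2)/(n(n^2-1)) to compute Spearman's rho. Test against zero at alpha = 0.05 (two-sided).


Step 1: Rank x and y separately (midranks; no ties here).
rank(x): 17->8, 14->5, 18->9, 15->6, 12->4, 8->2, 19->10, 16->7, 11->3, 1->1
rank(y): 19->10, 12->5, 8->3, 13->6, 3->1, 4->2, 17->8, 9->4, 18->9, 15->7
Step 2: d_i = R_x(i) - R_y(i); compute d_i^2.
  (8-10)^2=4, (5-5)^2=0, (9-3)^2=36, (6-6)^2=0, (4-1)^2=9, (2-2)^2=0, (10-8)^2=4, (7-4)^2=9, (3-9)^2=36, (1-7)^2=36
sum(d^2) = 134.
Step 3: rho = 1 - 6*134 / (10*(10^2 - 1)) = 1 - 804/990 = 0.187879.
Step 4: Under H0, t = rho * sqrt((n-2)/(1-rho^2)) = 0.5410 ~ t(8).
Step 5: Two-sided p-value from the t-distribution with 8 df = 0.603218.
Step 6: alpha = 0.05. fail to reject H0.

rho = 0.1879, p = 0.603218, fail to reject H0 at alpha = 0.05.


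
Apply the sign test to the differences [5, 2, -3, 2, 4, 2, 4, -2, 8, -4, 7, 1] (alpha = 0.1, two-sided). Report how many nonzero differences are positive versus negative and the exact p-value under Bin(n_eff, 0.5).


Step 1: Discard zero differences. Original n = 12; n_eff = number of nonzero differences = 12.
Nonzero differences (with sign): +5, +2, -3, +2, +4, +2, +4, -2, +8, -4, +7, +1
Step 2: Count signs: positive = 9, negative = 3.
Step 3: Under H0: P(positive) = 0.5, so the number of positives S ~ Bin(12, 0.5).
Step 4: Two-sided exact p-value = sum of Bin(12,0.5) probabilities at or below the observed probability = 0.145996.
Step 5: alpha = 0.1. fail to reject H0.

n_eff = 12, pos = 9, neg = 3, p = 0.145996, fail to reject H0.


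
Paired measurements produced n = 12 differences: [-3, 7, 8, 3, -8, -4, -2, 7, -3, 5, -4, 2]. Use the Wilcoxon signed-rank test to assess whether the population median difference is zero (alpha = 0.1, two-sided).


Step 1: Drop any zero differences (none here) and take |d_i|.
|d| = [3, 7, 8, 3, 8, 4, 2, 7, 3, 5, 4, 2]
Step 2: Midrank |d_i| (ties get averaged ranks).
ranks: |3|->4, |7|->9.5, |8|->11.5, |3|->4, |8|->11.5, |4|->6.5, |2|->1.5, |7|->9.5, |3|->4, |5|->8, |4|->6.5, |2|->1.5
Step 3: Attach original signs; sum ranks with positive sign and with negative sign.
W+ = 9.5 + 11.5 + 4 + 9.5 + 8 + 1.5 = 44
W- = 4 + 11.5 + 6.5 + 1.5 + 4 + 6.5 = 34
(Check: W+ + W- = 78 should equal n(n+1)/2 = 78.)
Step 4: Test statistic W = min(W+, W-) = 34.
Step 5: Ties in |d|, so use the tie-corrected normal approximation.
        E[W] = n(n+1)/4 = 12*13/4 = 39.
        Tie groups: |d|=2 (t=2), |d|=3 (t=3), |d|=4 (t=2), |d|=7 (t=2), |d|=8 (t=2); sum(t^3 - t) = 48.
        Var[W] = n(n+1)(2n+1)/24 - sum(t^3-t)/48 = 3900/24 - 48/48 = 161.5.
        z = (W - E[W]) / sqrt(Var[W]) = (34 - 39) / 12.7083 = -0.3934.
        Two-sided p = 2*Phi(z) = 0.693991.
Step 6: alpha = 0.1. fail to reject H0.

W+ = 44, W- = 34, W = min = 34, p = 0.693991, fail to reject H0.


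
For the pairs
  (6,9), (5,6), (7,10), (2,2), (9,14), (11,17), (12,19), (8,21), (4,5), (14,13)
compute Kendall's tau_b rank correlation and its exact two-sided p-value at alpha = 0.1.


Step 1: Enumerate the 45 unordered pairs (i,j) with i<j and classify each by sign(x_j-x_i) * sign(y_j-y_i).
  (1,2):dx=-1,dy=-3->C; (1,3):dx=+1,dy=+1->C; (1,4):dx=-4,dy=-7->C; (1,5):dx=+3,dy=+5->C
  (1,6):dx=+5,dy=+8->C; (1,7):dx=+6,dy=+10->C; (1,8):dx=+2,dy=+12->C; (1,9):dx=-2,dy=-4->C
  (1,10):dx=+8,dy=+4->C; (2,3):dx=+2,dy=+4->C; (2,4):dx=-3,dy=-4->C; (2,5):dx=+4,dy=+8->C
  (2,6):dx=+6,dy=+11->C; (2,7):dx=+7,dy=+13->C; (2,8):dx=+3,dy=+15->C; (2,9):dx=-1,dy=-1->C
  (2,10):dx=+9,dy=+7->C; (3,4):dx=-5,dy=-8->C; (3,5):dx=+2,dy=+4->C; (3,6):dx=+4,dy=+7->C
  (3,7):dx=+5,dy=+9->C; (3,8):dx=+1,dy=+11->C; (3,9):dx=-3,dy=-5->C; (3,10):dx=+7,dy=+3->C
  (4,5):dx=+7,dy=+12->C; (4,6):dx=+9,dy=+15->C; (4,7):dx=+10,dy=+17->C; (4,8):dx=+6,dy=+19->C
  (4,9):dx=+2,dy=+3->C; (4,10):dx=+12,dy=+11->C; (5,6):dx=+2,dy=+3->C; (5,7):dx=+3,dy=+5->C
  (5,8):dx=-1,dy=+7->D; (5,9):dx=-5,dy=-9->C; (5,10):dx=+5,dy=-1->D; (6,7):dx=+1,dy=+2->C
  (6,8):dx=-3,dy=+4->D; (6,9):dx=-7,dy=-12->C; (6,10):dx=+3,dy=-4->D; (7,8):dx=-4,dy=+2->D
  (7,9):dx=-8,dy=-14->C; (7,10):dx=+2,dy=-6->D; (8,9):dx=-4,dy=-16->C; (8,10):dx=+6,dy=-8->D
  (9,10):dx=+10,dy=+8->C
Step 2: C = 38, D = 7, total pairs = 45.
Step 3: tau = (C - D)/(n(n-1)/2) = (38 - 7)/45 = 0.688889.
Step 4: Exact two-sided p-value (enumerate n! = 3628800 permutations of y under H0): p = 0.004687.
Step 5: alpha = 0.1. reject H0.

tau_b = 0.6889 (C=38, D=7), p = 0.004687, reject H0.


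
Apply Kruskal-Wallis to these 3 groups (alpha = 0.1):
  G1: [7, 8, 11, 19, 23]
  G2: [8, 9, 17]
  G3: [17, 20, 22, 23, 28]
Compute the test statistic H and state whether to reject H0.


Step 1: Combine all N = 13 observations and assign midranks.
sorted (value, group, rank): (7,G1,1), (8,G1,2.5), (8,G2,2.5), (9,G2,4), (11,G1,5), (17,G2,6.5), (17,G3,6.5), (19,G1,8), (20,G3,9), (22,G3,10), (23,G1,11.5), (23,G3,11.5), (28,G3,13)
Step 2: Sum ranks within each group.
R_1 = 28 (n_1 = 5)
R_2 = 13 (n_2 = 3)
R_3 = 50 (n_3 = 5)
Step 3: H = 12/(N(N+1)) * sum(R_i^2/n_i) - 3(N+1)
     = 12/(13*14) * (28^2/5 + 13^2/3 + 50^2/5) - 3*14
     = 0.065934 * 713.133 - 42
     = 5.019780.
Step 4: Ties present; correction factor C = 1 - 18/(13^3 - 13) = 0.991758. Corrected H = 5.019780 / 0.991758 = 5.061496.
Step 5: Under H0, H ~ chi^2(2); p-value = 0.079599.
Step 6: alpha = 0.1. reject H0.

H = 5.0615, df = 2, p = 0.079599, reject H0.


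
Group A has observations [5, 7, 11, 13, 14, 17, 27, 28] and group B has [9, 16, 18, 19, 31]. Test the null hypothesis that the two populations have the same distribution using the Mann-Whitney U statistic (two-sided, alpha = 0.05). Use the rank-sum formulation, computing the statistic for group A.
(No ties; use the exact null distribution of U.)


Step 1: Combine and sort all 13 observations; assign midranks.
sorted (value, group): (5,X), (7,X), (9,Y), (11,X), (13,X), (14,X), (16,Y), (17,X), (18,Y), (19,Y), (27,X), (28,X), (31,Y)
ranks: 5->1, 7->2, 9->3, 11->4, 13->5, 14->6, 16->7, 17->8, 18->9, 19->10, 27->11, 28->12, 31->13
Step 2: Rank sum for X: R1 = 1 + 2 + 4 + 5 + 6 + 8 + 11 + 12 = 49.
Step 3: U_X = R1 - n1(n1+1)/2 = 49 - 8*9/2 = 49 - 36 = 13.
       U_Y = n1*n2 - U_X = 40 - 13 = 27.
Step 4: No ties, so the exact null distribution of U (based on enumerating the C(13,8) = 1287 equally likely rank assignments) gives the two-sided p-value.
Step 5: p-value = 0.354312; compare to alpha = 0.05. fail to reject H0.

U_X = 13, p = 0.354312, fail to reject H0 at alpha = 0.05.


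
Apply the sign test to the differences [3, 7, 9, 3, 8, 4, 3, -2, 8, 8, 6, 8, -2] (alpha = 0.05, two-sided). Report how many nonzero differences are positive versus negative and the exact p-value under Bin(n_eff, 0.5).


Step 1: Discard zero differences. Original n = 13; n_eff = number of nonzero differences = 13.
Nonzero differences (with sign): +3, +7, +9, +3, +8, +4, +3, -2, +8, +8, +6, +8, -2
Step 2: Count signs: positive = 11, negative = 2.
Step 3: Under H0: P(positive) = 0.5, so the number of positives S ~ Bin(13, 0.5).
Step 4: Two-sided exact p-value = sum of Bin(13,0.5) probabilities at or below the observed probability = 0.022461.
Step 5: alpha = 0.05. reject H0.

n_eff = 13, pos = 11, neg = 2, p = 0.022461, reject H0.


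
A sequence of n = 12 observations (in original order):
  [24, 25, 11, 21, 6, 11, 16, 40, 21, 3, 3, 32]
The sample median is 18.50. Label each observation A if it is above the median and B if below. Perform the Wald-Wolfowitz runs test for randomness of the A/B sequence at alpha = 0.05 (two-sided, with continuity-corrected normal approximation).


Step 1: Compute median = 18.50; label A = above, B = below.
Labels in order: AABABBBAABBA  (n_A = 6, n_B = 6)
Step 2: Count runs R = 7.
Step 3: Under H0 (random ordering), E[R] = 2*n_A*n_B/(n_A+n_B) + 1 = 2*6*6/12 + 1 = 7.0000.
        Var[R] = 2*n_A*n_B*(2*n_A*n_B - n_A - n_B) / ((n_A+n_B)^2 * (n_A+n_B-1)) = 4320/1584 = 2.7273.
        SD[R] = 1.6514.
Step 4: R = E[R], so z = 0 with no continuity correction.
Step 5: Two-sided p-value via normal approximation = 2*(1 - Phi(|z|)) = 1.000000.
Step 6: alpha = 0.05. fail to reject H0.

R = 7, z = 0.0000, p = 1.000000, fail to reject H0.


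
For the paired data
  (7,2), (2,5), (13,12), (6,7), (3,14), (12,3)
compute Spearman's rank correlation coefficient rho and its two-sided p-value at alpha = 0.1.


Step 1: Rank x and y separately (midranks; no ties here).
rank(x): 7->4, 2->1, 13->6, 6->3, 3->2, 12->5
rank(y): 2->1, 5->3, 12->5, 7->4, 14->6, 3->2
Step 2: d_i = R_x(i) - R_y(i); compute d_i^2.
  (4-1)^2=9, (1-3)^2=4, (6-5)^2=1, (3-4)^2=1, (2-6)^2=16, (5-2)^2=9
sum(d^2) = 40.
Step 3: rho = 1 - 6*40 / (6*(6^2 - 1)) = 1 - 240/210 = -0.142857.
Step 4: Under H0, t = rho * sqrt((n-2)/(1-rho^2)) = -0.2887 ~ t(4).
Step 5: Two-sided p-value from the t-distribution with 4 df = 0.787172.
Step 6: alpha = 0.1. fail to reject H0.

rho = -0.1429, p = 0.787172, fail to reject H0 at alpha = 0.1.


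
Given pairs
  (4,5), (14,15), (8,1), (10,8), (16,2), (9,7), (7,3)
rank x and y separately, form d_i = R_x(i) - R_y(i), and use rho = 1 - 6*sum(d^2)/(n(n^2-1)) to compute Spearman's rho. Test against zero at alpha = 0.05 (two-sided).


Step 1: Rank x and y separately (midranks; no ties here).
rank(x): 4->1, 14->6, 8->3, 10->5, 16->7, 9->4, 7->2
rank(y): 5->4, 15->7, 1->1, 8->6, 2->2, 7->5, 3->3
Step 2: d_i = R_x(i) - R_y(i); compute d_i^2.
  (1-4)^2=9, (6-7)^2=1, (3-1)^2=4, (5-6)^2=1, (7-2)^2=25, (4-5)^2=1, (2-3)^2=1
sum(d^2) = 42.
Step 3: rho = 1 - 6*42 / (7*(7^2 - 1)) = 1 - 252/336 = 0.250000.
Step 4: Under H0, t = rho * sqrt((n-2)/(1-rho^2)) = 0.5774 ~ t(5).
Step 5: Two-sided p-value from the t-distribution with 5 df = 0.588724.
Step 6: alpha = 0.05. fail to reject H0.

rho = 0.2500, p = 0.588724, fail to reject H0 at alpha = 0.05.


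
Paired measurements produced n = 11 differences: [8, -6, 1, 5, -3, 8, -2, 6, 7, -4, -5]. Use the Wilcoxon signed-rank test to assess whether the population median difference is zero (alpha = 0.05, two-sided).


Step 1: Drop any zero differences (none here) and take |d_i|.
|d| = [8, 6, 1, 5, 3, 8, 2, 6, 7, 4, 5]
Step 2: Midrank |d_i| (ties get averaged ranks).
ranks: |8|->10.5, |6|->7.5, |1|->1, |5|->5.5, |3|->3, |8|->10.5, |2|->2, |6|->7.5, |7|->9, |4|->4, |5|->5.5
Step 3: Attach original signs; sum ranks with positive sign and with negative sign.
W+ = 10.5 + 1 + 5.5 + 10.5 + 7.5 + 9 = 44
W- = 7.5 + 3 + 2 + 4 + 5.5 = 22
(Check: W+ + W- = 66 should equal n(n+1)/2 = 66.)
Step 4: Test statistic W = min(W+, W-) = 22.
Step 5: Ties in |d|, so use the tie-corrected normal approximation.
        E[W] = n(n+1)/4 = 11*12/4 = 33.
        Tie groups: |d|=5 (t=2), |d|=6 (t=2), |d|=8 (t=2); sum(t^3 - t) = 18.
        Var[W] = n(n+1)(2n+1)/24 - sum(t^3-t)/48 = 3036/24 - 18/48 = 126.125.
        z = (W - E[W]) / sqrt(Var[W]) = (22 - 33) / 11.2305 = -0.9795.
        Two-sided p = 2*Phi(z) = 0.327347.
Step 6: alpha = 0.05. fail to reject H0.

W+ = 44, W- = 22, W = min = 22, p = 0.327347, fail to reject H0.


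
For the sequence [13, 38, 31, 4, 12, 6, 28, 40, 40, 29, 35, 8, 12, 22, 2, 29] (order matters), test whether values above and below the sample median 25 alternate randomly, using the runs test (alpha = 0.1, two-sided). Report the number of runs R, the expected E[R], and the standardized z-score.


Step 1: Compute median = 25; label A = above, B = below.
Labels in order: BAABBBAAAAABBBBA  (n_A = 8, n_B = 8)
Step 2: Count runs R = 6.
Step 3: Under H0 (random ordering), E[R] = 2*n_A*n_B/(n_A+n_B) + 1 = 2*8*8/16 + 1 = 9.0000.
        Var[R] = 2*n_A*n_B*(2*n_A*n_B - n_A - n_B) / ((n_A+n_B)^2 * (n_A+n_B-1)) = 14336/3840 = 3.7333.
        SD[R] = 1.9322.
Step 4: Continuity-corrected z = (R + 0.5 - E[R]) / SD[R] = (6 + 0.5 - 9.0000) / 1.9322 = -1.2939.
Step 5: Two-sided p-value via normal approximation = 2*(1 - Phi(|z|)) = 0.195709.
Step 6: alpha = 0.1. fail to reject H0.

R = 6, z = -1.2939, p = 0.195709, fail to reject H0.


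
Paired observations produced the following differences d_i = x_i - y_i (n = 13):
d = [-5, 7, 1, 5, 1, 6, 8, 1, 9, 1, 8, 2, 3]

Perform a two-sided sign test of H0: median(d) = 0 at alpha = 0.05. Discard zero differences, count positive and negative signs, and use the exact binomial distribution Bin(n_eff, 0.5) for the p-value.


Step 1: Discard zero differences. Original n = 13; n_eff = number of nonzero differences = 13.
Nonzero differences (with sign): -5, +7, +1, +5, +1, +6, +8, +1, +9, +1, +8, +2, +3
Step 2: Count signs: positive = 12, negative = 1.
Step 3: Under H0: P(positive) = 0.5, so the number of positives S ~ Bin(13, 0.5).
Step 4: Two-sided exact p-value = sum of Bin(13,0.5) probabilities at or below the observed probability = 0.003418.
Step 5: alpha = 0.05. reject H0.

n_eff = 13, pos = 12, neg = 1, p = 0.003418, reject H0.


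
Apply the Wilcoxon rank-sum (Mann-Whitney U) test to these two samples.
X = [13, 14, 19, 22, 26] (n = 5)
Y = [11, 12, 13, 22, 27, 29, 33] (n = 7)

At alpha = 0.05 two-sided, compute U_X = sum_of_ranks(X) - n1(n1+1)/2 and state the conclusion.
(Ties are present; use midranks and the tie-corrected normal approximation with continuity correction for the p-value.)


Step 1: Combine and sort all 12 observations; assign midranks.
sorted (value, group): (11,Y), (12,Y), (13,X), (13,Y), (14,X), (19,X), (22,X), (22,Y), (26,X), (27,Y), (29,Y), (33,Y)
ranks: 11->1, 12->2, 13->3.5, 13->3.5, 14->5, 19->6, 22->7.5, 22->7.5, 26->9, 27->10, 29->11, 33->12
Step 2: Rank sum for X: R1 = 3.5 + 5 + 6 + 7.5 + 9 = 31.
Step 3: U_X = R1 - n1(n1+1)/2 = 31 - 5*6/2 = 31 - 15 = 16.
       U_Y = n1*n2 - U_X = 35 - 16 = 19.
Step 4: Ties are present, so use the tie-corrected normal approximation (with continuity correction) for the p-value.
Step 5: p-value = 0.870542; compare to alpha = 0.05. fail to reject H0.

U_X = 16, p = 0.870542, fail to reject H0 at alpha = 0.05.


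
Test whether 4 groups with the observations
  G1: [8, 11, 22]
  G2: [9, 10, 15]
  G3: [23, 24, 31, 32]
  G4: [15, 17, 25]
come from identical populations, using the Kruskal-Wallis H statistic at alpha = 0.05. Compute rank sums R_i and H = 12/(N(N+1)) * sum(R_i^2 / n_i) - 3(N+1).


Step 1: Combine all N = 13 observations and assign midranks.
sorted (value, group, rank): (8,G1,1), (9,G2,2), (10,G2,3), (11,G1,4), (15,G2,5.5), (15,G4,5.5), (17,G4,7), (22,G1,8), (23,G3,9), (24,G3,10), (25,G4,11), (31,G3,12), (32,G3,13)
Step 2: Sum ranks within each group.
R_1 = 13 (n_1 = 3)
R_2 = 10.5 (n_2 = 3)
R_3 = 44 (n_3 = 4)
R_4 = 23.5 (n_4 = 3)
Step 3: H = 12/(N(N+1)) * sum(R_i^2/n_i) - 3(N+1)
     = 12/(13*14) * (13^2/3 + 10.5^2/3 + 44^2/4 + 23.5^2/3) - 3*14
     = 0.065934 * 761.167 - 42
     = 8.186813.
Step 4: Ties present; correction factor C = 1 - 6/(13^3 - 13) = 0.997253. Corrected H = 8.186813 / 0.997253 = 8.209366.
Step 5: Under H0, H ~ chi^2(3); p-value = 0.041877.
Step 6: alpha = 0.05. reject H0.

H = 8.2094, df = 3, p = 0.041877, reject H0.


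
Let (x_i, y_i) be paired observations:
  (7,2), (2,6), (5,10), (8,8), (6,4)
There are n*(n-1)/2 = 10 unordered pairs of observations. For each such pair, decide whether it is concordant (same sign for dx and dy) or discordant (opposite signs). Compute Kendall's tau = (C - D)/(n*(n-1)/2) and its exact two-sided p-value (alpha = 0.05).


Step 1: Enumerate the 10 unordered pairs (i,j) with i<j and classify each by sign(x_j-x_i) * sign(y_j-y_i).
  (1,2):dx=-5,dy=+4->D; (1,3):dx=-2,dy=+8->D; (1,4):dx=+1,dy=+6->C; (1,5):dx=-1,dy=+2->D
  (2,3):dx=+3,dy=+4->C; (2,4):dx=+6,dy=+2->C; (2,5):dx=+4,dy=-2->D; (3,4):dx=+3,dy=-2->D
  (3,5):dx=+1,dy=-6->D; (4,5):dx=-2,dy=-4->C
Step 2: C = 4, D = 6, total pairs = 10.
Step 3: tau = (C - D)/(n(n-1)/2) = (4 - 6)/10 = -0.200000.
Step 4: Exact two-sided p-value (enumerate n! = 120 permutations of y under H0): p = 0.816667.
Step 5: alpha = 0.05. fail to reject H0.

tau_b = -0.2000 (C=4, D=6), p = 0.816667, fail to reject H0.


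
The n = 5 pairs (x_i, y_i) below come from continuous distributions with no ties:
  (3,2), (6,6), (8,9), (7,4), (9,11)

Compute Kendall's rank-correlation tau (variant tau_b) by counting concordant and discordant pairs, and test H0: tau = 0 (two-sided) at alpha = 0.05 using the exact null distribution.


Step 1: Enumerate the 10 unordered pairs (i,j) with i<j and classify each by sign(x_j-x_i) * sign(y_j-y_i).
  (1,2):dx=+3,dy=+4->C; (1,3):dx=+5,dy=+7->C; (1,4):dx=+4,dy=+2->C; (1,5):dx=+6,dy=+9->C
  (2,3):dx=+2,dy=+3->C; (2,4):dx=+1,dy=-2->D; (2,5):dx=+3,dy=+5->C; (3,4):dx=-1,dy=-5->C
  (3,5):dx=+1,dy=+2->C; (4,5):dx=+2,dy=+7->C
Step 2: C = 9, D = 1, total pairs = 10.
Step 3: tau = (C - D)/(n(n-1)/2) = (9 - 1)/10 = 0.800000.
Step 4: Exact two-sided p-value (enumerate n! = 120 permutations of y under H0): p = 0.083333.
Step 5: alpha = 0.05. fail to reject H0.

tau_b = 0.8000 (C=9, D=1), p = 0.083333, fail to reject H0.


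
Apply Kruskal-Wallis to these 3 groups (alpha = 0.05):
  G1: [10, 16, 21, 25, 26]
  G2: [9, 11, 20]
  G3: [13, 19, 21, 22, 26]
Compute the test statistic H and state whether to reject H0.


Step 1: Combine all N = 13 observations and assign midranks.
sorted (value, group, rank): (9,G2,1), (10,G1,2), (11,G2,3), (13,G3,4), (16,G1,5), (19,G3,6), (20,G2,7), (21,G1,8.5), (21,G3,8.5), (22,G3,10), (25,G1,11), (26,G1,12.5), (26,G3,12.5)
Step 2: Sum ranks within each group.
R_1 = 39 (n_1 = 5)
R_2 = 11 (n_2 = 3)
R_3 = 41 (n_3 = 5)
Step 3: H = 12/(N(N+1)) * sum(R_i^2/n_i) - 3(N+1)
     = 12/(13*14) * (39^2/5 + 11^2/3 + 41^2/5) - 3*14
     = 0.065934 * 680.733 - 42
     = 2.883516.
Step 4: Ties present; correction factor C = 1 - 12/(13^3 - 13) = 0.994505. Corrected H = 2.883516 / 0.994505 = 2.899448.
Step 5: Under H0, H ~ chi^2(2); p-value = 0.234635.
Step 6: alpha = 0.05. fail to reject H0.

H = 2.8994, df = 2, p = 0.234635, fail to reject H0.
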